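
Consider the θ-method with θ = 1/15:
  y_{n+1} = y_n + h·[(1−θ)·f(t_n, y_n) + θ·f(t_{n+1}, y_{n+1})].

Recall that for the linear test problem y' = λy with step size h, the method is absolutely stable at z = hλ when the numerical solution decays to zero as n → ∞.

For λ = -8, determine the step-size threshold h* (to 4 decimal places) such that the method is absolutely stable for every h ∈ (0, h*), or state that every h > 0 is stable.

Set f=λy, z=hλ:
  y_{n+1} = y_n + z·[14/15·y_n + 1/15·y_{n+1}] ⇒ (1 − 1/15z)y_{n+1} = (1 + 14/15z)y_n
  R(z) = (1 + 14/15z)/(1 − 1/15z).

Solve |R(x)|<1 on ℝ⁻.
x=-0.51: |R|=0.5068
R=−1: 1+14/15x = −1+1/15x ⇒ -13/15x=2 ⇒ x=2/(-13/15)=-2.3077
Confirm numerically:
  x=-2.146: |R|=0.87741 <1
  x=-1.713: |R|=0.53743 <1
  x=-1.338: |R|=0.22842 <1
  x=-2.907: |R|=1.43508 >1
  x=-2.766: |R|=1.33536 >1
Interval (-2.3077, 0).

(-2.3077,0); λ=-8 ⇒ h* = (30/13)/8 = 0.2885.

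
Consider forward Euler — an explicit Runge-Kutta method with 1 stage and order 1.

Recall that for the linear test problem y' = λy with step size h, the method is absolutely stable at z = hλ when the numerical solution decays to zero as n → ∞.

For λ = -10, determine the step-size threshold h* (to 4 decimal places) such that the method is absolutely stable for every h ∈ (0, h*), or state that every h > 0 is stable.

On y'=λy, z=hλ:
  order 1, 1-stage ⇒ R(z)=1+z
  (e.g. R(-1.03)=-0.03000, |R|=0.03000)

Find x<0 with |R(x)|<1.
x=-1.03: |R|=0.0300
|R(-2.17)|=1.1700 |R(-1.27)|=0.2700 |R(-1.15)|=0.1500
Bisect:
  x_lo=-2.6258 |R|=1.6258  x_hi=-0.0644 |R|=0.9356
  mid=-1.34512 |R|=0.34512 →hi
  mid=-1.98547 |R|=0.98547 →hi
  mid=-2.30564 |R|=1.30564 →lo
  mid=-2.14556 |R|=1.14556 →lo
  mid=-2.06551 |R|=1.06551 →lo
  mid=-2.02549 |R|=1.02549 →lo
  mid=-2.00548 |R|=1.00548 →lo
  mid=-1.99548 |R|=0.99548 →hi
  mid=-2.00048 |R|=1.00048 →lo
  ...
  [-2.00001,-1.99985] ⇒ x*=-2.0000
So |R|<1 on (-2.0000, 0).

(-2.0000,0); λ=-10 ⇒ h* = 0.2000.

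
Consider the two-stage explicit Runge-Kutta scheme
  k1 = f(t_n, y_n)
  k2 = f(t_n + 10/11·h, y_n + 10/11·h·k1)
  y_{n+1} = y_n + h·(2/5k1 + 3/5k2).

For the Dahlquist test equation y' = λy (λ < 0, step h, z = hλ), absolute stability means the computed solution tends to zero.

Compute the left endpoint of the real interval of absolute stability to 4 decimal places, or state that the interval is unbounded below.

left endpoint -1.8333.

On y'=λy, z=hλ:
  k1=λy_n ⇒ h·k1=z·y_n;  k2=λ(1+10/11z)y_n ⇒ h·k2=z(1+10/11z)y_n
  y_{n+1}/y_n = 1 + 2/5z + 3/5z(1+10/11z) = 1 + z + 6/11z²
  R(z) = 1 + z + 6/11z².

Need |R(x)|<1, x<0.
x=-1.57: |R|=0.7745
R=1: x+6/11x²=0 ⇒ x=−11/6=-1.8333; min R=1−1/(4·6/11)=0.5417>−1
Confirm numerically:
  x=-1.562: |R|=0.76882 <1
  x=-1.205: |R|=0.58701 <1
  x=-1.142: |R|=0.56936 <1
  x=-2.331: |R|=1.63276 >1
  x=-2.024: |R|=1.21050 >1
So |R|<1 on (-1.8333, 0).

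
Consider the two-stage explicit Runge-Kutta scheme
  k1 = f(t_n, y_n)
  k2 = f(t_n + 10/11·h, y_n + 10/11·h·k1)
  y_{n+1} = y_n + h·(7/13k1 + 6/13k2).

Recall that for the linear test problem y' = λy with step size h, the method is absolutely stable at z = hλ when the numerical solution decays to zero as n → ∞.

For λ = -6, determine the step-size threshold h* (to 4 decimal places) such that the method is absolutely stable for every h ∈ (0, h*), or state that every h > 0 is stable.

(-2.3833,0); λ=-6 ⇒ h* = (143/60)/6 = 0.3972.

With y'=λy (z=hλ):
  k1=λy_n ⇒ h·k1=z·y_n;  k2=λ(1+10/11z)y_n ⇒ h·k2=z(1+10/11z)y_n
  y_{n+1}/y_n = 1 + 7/13z + 6/13z(1+10/11z) = 1 + z + 60/143z²
  so R(z) = 1 + z + 60/143z².

Need |R(x)|<1, x<0.
x=-1.79: |R|=0.5544
R=1: x+60/143x²=0 ⇒ x=−143/60=-2.3833; min R=1−1/(4·60/143)=0.4042>−1
Confirm numerically:
  x=-2.032: |R|=0.70046 <1
  x=-1.634: |R|=0.48626 <1
  x=-1.627: |R|=0.48368 <1
  x=-1.625: |R|=0.48295 <1
  x=-2.958: |R|=1.71323 >1
  x=-2.820: |R|=1.51667 >1
  x=-2.683: |R|=1.33735 >1
So |R|<1 on (-2.3833, 0).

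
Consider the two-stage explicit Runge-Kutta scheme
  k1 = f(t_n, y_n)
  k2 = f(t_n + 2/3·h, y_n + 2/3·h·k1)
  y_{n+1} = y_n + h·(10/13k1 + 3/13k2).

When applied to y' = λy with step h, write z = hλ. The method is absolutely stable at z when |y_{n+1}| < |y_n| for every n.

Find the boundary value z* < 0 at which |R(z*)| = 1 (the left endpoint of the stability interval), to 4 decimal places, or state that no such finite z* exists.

Set f=λy, z=hλ:
  k1=λy_n ⇒ h·k1=z·y_n;  k2=λ(1+2/3z)y_n ⇒ h·k2=z(1+2/3z)y_n
  y_{n+1}/y_n = 1 + 10/13z + 3/13z(1+2/3z) = 1 + z + 2/13z²
  R(z) = 1 + z + 2/13z².

Need |R(x)|<1, x<0.
x=-1.61: |R|=0.2112
R=1: x+2/13x²=0 ⇒ x=−13/2=-6.5000; min R=1−1/(4·2/13)=-0.6250>−1
Confirm numerically:
  x=-4.557: |R|=0.36219 <1
  x=-4.543: |R|=0.36779 <1
  x=-3.754: |R|=0.58592 <1
  x=-3.607: |R|=0.60539 <1
  x=-7.026: |R|=1.56857 >1
  x=-6.871: |R|=1.39218 >1
  x=-6.531: |R|=1.03115 >1
Interval (-6.5000, 0).

left endpoint -6.5000.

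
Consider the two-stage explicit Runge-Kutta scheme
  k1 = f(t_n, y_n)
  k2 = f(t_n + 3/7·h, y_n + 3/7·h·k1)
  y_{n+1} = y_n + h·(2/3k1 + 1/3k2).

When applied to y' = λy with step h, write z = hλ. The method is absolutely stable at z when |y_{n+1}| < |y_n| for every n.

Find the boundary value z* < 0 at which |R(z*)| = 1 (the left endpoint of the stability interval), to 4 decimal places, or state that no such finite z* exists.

Test eqn y'=λy, z=hλ:
  k1=λy_n ⇒ h·k1=z·y_n;  k2=λ(1+3/7z)y_n ⇒ h·k2=z(1+3/7z)y_n
  y_{n+1}/y_n = 1 + 2/3z + 1/3z(1+3/7z) = 1 + z + 1/7z²
  so R(z) = 1 + z + 1/7z².

Boundary: |R(x)|=1, x<0.
x=-0.58: |R|=0.4681
R=1: x+1/7x²=0 ⇒ x=−7=-7.0000; min R=1−1/(4·1/7)=-0.7500>−1
Confirm numerically:
  x=-6.629: |R|=0.64866 <1
  x=-5.716: |R|=0.04848 <1
  x=-3.367: |R|=0.74747 <1
  x=-7.584: |R|=1.63272 >1
  x=-7.157: |R|=1.16052 >1
Stable set (-7.0000, 0).

z* = -7.0000.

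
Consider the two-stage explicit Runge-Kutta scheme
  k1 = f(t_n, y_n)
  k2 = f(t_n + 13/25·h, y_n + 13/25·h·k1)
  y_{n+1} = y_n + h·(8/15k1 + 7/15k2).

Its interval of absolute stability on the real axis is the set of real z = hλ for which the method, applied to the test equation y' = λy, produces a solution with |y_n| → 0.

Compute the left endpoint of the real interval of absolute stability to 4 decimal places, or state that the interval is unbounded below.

z* = -4.1209.

With y'=λy (z=hλ):
  k1=λy_n ⇒ h·k1=z·y_n;  k2=λ(1+13/25z)y_n ⇒ h·k2=z(1+13/25z)y_n
  y_{n+1}/y_n = 1 + 8/15z + 7/15z(1+13/25z) = 1 + z + 91/375z²
  so R(z) = 1 + z + 91/375z².

Boundary: |R(x)|=1, x<0.
x=-0.82: |R|=0.3432
R=1: x+91/375x²=0 ⇒ x=−375/91=-4.1209; min R=1−1/(4·91/375)=-0.0302>−1
Confirm numerically:
  x=-3.194: |R|=0.28160 <1
  x=-2.259: |R|=0.02065 <1
  x=-1.968: |R|=0.02815 <1
  x=-4.477: |R|=1.38690 >1
  x=-4.450: |R|=1.35541 >1
  x=-4.436: |R|=1.33922 >1
Stable set (-4.1209, 0).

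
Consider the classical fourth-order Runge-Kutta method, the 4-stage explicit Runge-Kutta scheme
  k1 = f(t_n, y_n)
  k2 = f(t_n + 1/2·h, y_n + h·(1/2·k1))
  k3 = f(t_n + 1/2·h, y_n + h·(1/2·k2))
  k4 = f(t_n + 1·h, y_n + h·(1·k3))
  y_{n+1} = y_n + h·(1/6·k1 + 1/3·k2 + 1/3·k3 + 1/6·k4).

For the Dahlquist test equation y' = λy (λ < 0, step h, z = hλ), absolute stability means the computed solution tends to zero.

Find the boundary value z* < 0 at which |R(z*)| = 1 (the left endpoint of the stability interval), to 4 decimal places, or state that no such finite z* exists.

With y'=λy (z=hλ):
  order 4, 4-stage ⇒ R(z)=1+z+z^2/2+z^3/6+z^4/24
  (e.g. R(-1.69)=0.27347, |R|=0.27347)

Solve |R(x)|<1 on ℝ⁻.
x=-1.69: |R|=0.2735
|R(-1.62)|=0.2706 |R(-1.51)|=0.2728 |R(-1.22)|=0.3139
Bisect:
  x_lo=-3.5195 |R|=2.8011  x_hi=-0.3648 |R|=0.6944
  mid=-1.94217 |R|=0.31570 →hi
  mid=-2.73083 |R|=0.92095 →hi
  mid=-3.12516 |R|=1.64558 →lo
  mid=-2.92800 |R|=1.23735 →lo
  mid=-2.82942 |R|=1.06859 →lo
  mid=-2.78012 |R|=0.99223 →hi
  mid=-2.80477 |R|=1.02976 →lo
  mid=-2.79245 |R|=1.01084 →lo
  mid=-2.78629 |R|=1.00150 →lo
  ...
  [-2.78532,-2.78513] ⇒ x*=-2.7853
Stable set (-2.7853, 0).

z* = -2.7853.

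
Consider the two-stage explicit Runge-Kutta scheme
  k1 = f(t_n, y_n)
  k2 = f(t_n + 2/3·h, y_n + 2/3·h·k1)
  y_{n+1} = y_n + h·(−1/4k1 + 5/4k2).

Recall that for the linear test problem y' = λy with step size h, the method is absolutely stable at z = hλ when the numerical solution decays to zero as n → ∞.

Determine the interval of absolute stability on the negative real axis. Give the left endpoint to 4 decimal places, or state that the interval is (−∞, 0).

(-1.2000, 0).

Test eqn y'=λy, z=hλ:
  k1=λy_n ⇒ h·k1=z·y_n;  k2=λ(1+2/3z)y_n ⇒ h·k2=z(1+2/3z)y_n
  y_{n+1}/y_n = 1 − 1/4z + 5/4z(1+2/3z) = 1 + z + 5/6z²
  ⇒ R(z) = 1 + z + 5/6z².

Need |R(x)|<1, x<0.
x=-1.73: |R|=1.7641
R=1: x+5/6x²=0 ⇒ x=−6/5=-1.2000; min R=1−1/(4·5/6)=0.7000>−1
Confirm numerically:
  x=-1.171: |R|=0.97170 <1
  x=-0.980: |R|=0.82033 <1
  x=-0.823: |R|=0.74144 <1
  x=-0.660: |R|=0.70300 <1
  x=-1.792: |R|=1.88405 >1
  x=-1.583: |R|=1.50524 >1
  x=-1.548: |R|=1.44892 >1
Stable set (-1.2000, 0).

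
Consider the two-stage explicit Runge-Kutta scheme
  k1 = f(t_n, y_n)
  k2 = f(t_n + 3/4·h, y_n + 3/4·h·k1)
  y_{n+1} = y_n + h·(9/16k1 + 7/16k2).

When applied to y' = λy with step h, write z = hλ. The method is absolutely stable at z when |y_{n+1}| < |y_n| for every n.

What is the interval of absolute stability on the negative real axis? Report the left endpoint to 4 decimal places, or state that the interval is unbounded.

Set f=λy, z=hλ:
  k1=λy_n ⇒ h·k1=z·y_n;  k2=λ(1+3/4z)y_n ⇒ h·k2=z(1+3/4z)y_n
  y_{n+1}/y_n = 1 + 9/16z + 7/16z(1+3/4z) = 1 + z + 21/64z²
  ⇒ R(z) = 1 + z + 21/64z².

Need |R(x)|<1, x<0.
x=-1.02: |R|=0.3214
R=1: x+21/64x²=0 ⇒ x=−64/21=-3.0476; min R=1−1/(4·21/64)=0.2381>−1
Confirm numerically:
  x=-2.707: |R|=0.69745 <1
  x=-2.673: |R|=0.67143 <1
  x=-1.327: |R|=0.25080 <1
  x=-1.283: |R|=0.25712 <1
  x=-3.579: |R|=1.62403 >1
  x=-3.572: |R|=1.61461 >1
  x=-3.268: |R|=1.23632 >1
Stable set (-3.0476, 0).

z∈(-3.0476,0).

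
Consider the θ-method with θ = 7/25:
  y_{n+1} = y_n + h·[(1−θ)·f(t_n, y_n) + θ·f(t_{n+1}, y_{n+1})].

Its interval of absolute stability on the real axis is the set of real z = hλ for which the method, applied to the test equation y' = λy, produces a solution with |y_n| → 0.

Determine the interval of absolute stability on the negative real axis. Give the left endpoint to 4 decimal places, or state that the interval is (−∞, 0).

Set f=λy, z=hλ:
  y_{n+1} = y_n + z·[18/25·y_n + 7/25·y_{n+1}] ⇒ (1 − 7/25z)y_{n+1} = (1 + 18/25z)y_n
  R(z) = (1 + 18/25z)/(1 − 7/25z).

Solve |R(x)|<1 on ℝ⁻.
x=-1.49: |R|=0.0514
R=−1: 1+18/25x = −1+7/25x ⇒ -11/25x=2 ⇒ x=2/(-11/25)=-4.5455
Confirm numerically:
  x=-3.724: |R|=0.82306 <1
  x=-3.155: |R|=0.67516 <1
  x=-2.244: |R|=0.37811 <1
  x=-2.174: |R|=0.35138 <1
  x=-4.961: |R|=1.07653 >1
  x=-4.887: |R|=1.06345 >1
  x=-4.662: |R|=1.02224 >1
So |R|<1 on (-4.5455, 0).

(-4.5455, 0).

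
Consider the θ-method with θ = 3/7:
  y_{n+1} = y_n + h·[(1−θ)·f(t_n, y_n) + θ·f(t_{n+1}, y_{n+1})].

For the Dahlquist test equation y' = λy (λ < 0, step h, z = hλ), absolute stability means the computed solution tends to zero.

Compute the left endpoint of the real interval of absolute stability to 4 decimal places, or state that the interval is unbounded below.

left endpoint -14.0000.

Set f=λy, z=hλ:
  y_{n+1} = y_n + z·[4/7·y_n + 3/7·y_{n+1}] ⇒ (1 − 3/7z)y_{n+1} = (1 + 4/7z)y_n
  ⇒ R(z) = (1 + 4/7z)/(1 − 3/7z).

Solve |R(x)|<1 on ℝ⁻.
x=-1.29: |R|=0.1693
R=−1: 1+4/7x = −1+3/7x ⇒ -1/7x=2 ⇒ x=2/(-1/7)=-14.0000
Confirm numerically:
  x=-11.904: |R|=0.95093 <1
  x=-10.541: |R|=0.91044 <1
  x=-8.338: |R|=0.82314 <1
  x=-7.031: |R|=0.75193 <1
  x=-14.462: |R|=1.00917 >1
  x=-14.165: |R|=1.00333 >1
So |R|<1 on (-14.0000, 0).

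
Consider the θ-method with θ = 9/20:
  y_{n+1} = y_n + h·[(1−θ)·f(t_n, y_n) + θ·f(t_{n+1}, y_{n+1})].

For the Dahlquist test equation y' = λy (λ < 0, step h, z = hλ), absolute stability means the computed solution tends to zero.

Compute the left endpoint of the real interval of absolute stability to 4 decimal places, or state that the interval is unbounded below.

z* = -20.0000.

Set f=λy, z=hλ:
  y_{n+1} = y_n + z·[11/20·y_n + 9/20·y_{n+1}] ⇒ (1 − 9/20z)y_{n+1} = (1 + 11/20z)y_n
  so R(z) = (1 + 11/20z)/(1 − 9/20z).

Need |R(x)|<1, x<0.
x=-0.63: |R|=0.5092
R=−1: 1+11/20x = −1+9/20x ⇒ -1/10x=2 ⇒ x=2/(-1/10)=-20.0000
Confirm numerically:
  x=-18.297: |R|=0.98156 <1
  x=-13.621: |R|=0.91053 <1
  x=-10.602: |R|=0.83715 <1
  x=-9.025: |R|=0.78316 <1
  x=-20.441: |R|=1.00432 >1
  x=-20.357: |R|=1.00351 >1
Stable set (-20.0000, 0).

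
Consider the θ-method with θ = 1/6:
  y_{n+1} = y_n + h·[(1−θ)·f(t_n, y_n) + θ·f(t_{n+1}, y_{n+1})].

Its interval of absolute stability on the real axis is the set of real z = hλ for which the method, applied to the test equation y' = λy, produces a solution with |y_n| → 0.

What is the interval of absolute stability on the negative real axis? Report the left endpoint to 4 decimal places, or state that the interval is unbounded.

On y'=λy, z=hλ:
  y_{n+1} = y_n + z·[5/6·y_n + 1/6·y_{n+1}] ⇒ (1 − 1/6z)y_{n+1} = (1 + 5/6z)y_n
  so R(z) = (1 + 5/6z)/(1 − 1/6z).

Solve |R(x)|<1 on ℝ⁻.
x=-1.06: |R|=0.0992
R=−1: 1+5/6x = −1+1/6x ⇒ -2/3x=2 ⇒ x=2/(-2/3)=-3.0000
Confirm numerically:
  x=-2.645: |R|=0.83574 <1
  x=-1.665: |R|=0.30333 <1
  x=-1.561: |R|=0.23873 <1
  x=-1.252: |R|=0.03585 <1
  x=-3.385: |R|=1.16409 >1
  x=-3.225: |R|=1.09756 >1
  x=-3.183: |R|=1.07971 >1
So |R|<1 on (-3.0000, 0).

(-3.0000, 0).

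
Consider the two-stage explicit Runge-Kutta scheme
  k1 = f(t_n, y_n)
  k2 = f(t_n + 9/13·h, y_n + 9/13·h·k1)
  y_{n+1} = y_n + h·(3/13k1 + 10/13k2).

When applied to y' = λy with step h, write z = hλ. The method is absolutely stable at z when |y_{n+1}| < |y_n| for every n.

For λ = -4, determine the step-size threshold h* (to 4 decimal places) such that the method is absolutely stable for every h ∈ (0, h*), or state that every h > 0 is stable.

(-1.8778,0); λ=-4 ⇒ h* = (169/90)/4 = 0.4694.

On y'=λy, z=hλ:
  k1=λy_n ⇒ h·k1=z·y_n;  k2=λ(1+9/13z)y_n ⇒ h·k2=z(1+9/13z)y_n
  y_{n+1}/y_n = 1 + 3/13z + 10/13z(1+9/13z) = 1 + z + 90/169z²
  Hence R(z) = 1 + z + 90/169z².

Find x<0 with |R(x)|<1.
x=-0.62: |R|=0.5847
R=1: x+90/169x²=0 ⇒ x=−169/90=-1.8778; min R=1−1/(4·90/169)=0.5306>−1
Confirm numerically:
  x=-1.656: |R|=0.80442 <1
  x=-1.519: |R|=0.70977 <1
  x=-1.381: |R|=0.63465 <1
  x=-1.331: |R|=0.61243 <1
  x=-2.328: |R|=1.55817 >1
  x=-2.230: |R|=1.41829 >1
  x=-1.906: |R|=1.02865 >1
Interval (-1.8778, 0).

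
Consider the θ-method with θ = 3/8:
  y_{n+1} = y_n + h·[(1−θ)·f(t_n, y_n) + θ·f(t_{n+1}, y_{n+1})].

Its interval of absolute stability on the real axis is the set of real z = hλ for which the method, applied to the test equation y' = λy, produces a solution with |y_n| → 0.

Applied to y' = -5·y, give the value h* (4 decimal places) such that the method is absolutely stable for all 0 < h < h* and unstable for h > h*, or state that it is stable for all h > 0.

(-8.0000,0); λ=-5 ⇒ h* = (8)/5 = 1.6000.

Test eqn y'=λy, z=hλ:
  y_{n+1} = y_n + z·[5/8·y_n + 3/8·y_{n+1}] ⇒ (1 − 3/8z)y_{n+1} = (1 + 5/8z)y_n
  ⇒ R(z) = (1 + 5/8z)/(1 − 3/8z).

Boundary: |R(x)|=1, x<0.
x=-0.55: |R|=0.5440
R=−1: 1+5/8x = −1+3/8x ⇒ -1/4x=2 ⇒ x=2/(-1/4)=-8.0000
Confirm numerically:
  x=-7.333: |R|=0.95553 <1
  x=-7.018: |R|=0.93240 <1
  x=-6.362: |R|=0.87905 <1
  x=-4.397: |R|=0.65995 <1
  x=-8.559: |R|=1.03320 >1
  x=-8.195: |R|=1.01197 >1
So |R|<1 on (-8.0000, 0).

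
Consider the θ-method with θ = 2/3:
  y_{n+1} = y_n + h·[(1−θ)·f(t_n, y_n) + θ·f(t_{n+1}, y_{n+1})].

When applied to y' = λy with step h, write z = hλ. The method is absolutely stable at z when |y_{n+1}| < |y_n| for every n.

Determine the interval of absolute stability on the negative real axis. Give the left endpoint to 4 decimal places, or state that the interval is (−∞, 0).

interval (−∞, 0).

On y'=λy, z=hλ:
  y_{n+1} = y_n + z·[1/3·y_n + 2/3·y_{n+1}] ⇒ (1 − 2/3z)y_{n+1} = (1 + 1/3z)y_n
  Hence R(z) = (1 + 1/3z)/(1 − 2/3z).

Need |R(x)|<1, x<0.
x=-0.44: |R|=0.6598
x=-2: |R|=0.1429
x=-10: |R|=0.3043
x=-100: |R|=0.4778
θ=2/3≥1/2 ⇒ |1+1/3x|<|1−2/3x| ∀x<0 ⇒ unbounded interval.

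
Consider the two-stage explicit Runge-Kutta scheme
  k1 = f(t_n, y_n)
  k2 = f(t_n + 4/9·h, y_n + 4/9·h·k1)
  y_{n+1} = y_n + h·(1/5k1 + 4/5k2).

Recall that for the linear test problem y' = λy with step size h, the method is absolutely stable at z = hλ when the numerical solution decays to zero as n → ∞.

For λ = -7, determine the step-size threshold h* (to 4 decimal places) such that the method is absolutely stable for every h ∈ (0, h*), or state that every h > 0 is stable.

(-2.8125,0); λ=-7 ⇒ h* = (45/16)/7 = 0.4018.

On y'=λy, z=hλ:
  k1=λy_n ⇒ h·k1=z·y_n;  k2=λ(1+4/9z)y_n ⇒ h·k2=z(1+4/9z)y_n
  y_{n+1}/y_n = 1 + 1/5z + 4/5z(1+4/9z) = 1 + z + 16/45z²
  so R(z) = 1 + z + 16/45z².

Solve |R(x)|<1 on ℝ⁻.
x=-0.7: |R|=0.4742
R=1: x+16/45x²=0 ⇒ x=−45/16=-2.8125; min R=1−1/(4·16/45)=0.2969>−1
Confirm numerically:
  x=-2.739: |R|=0.92842 <1
  x=-1.978: |R|=0.41311 <1
  x=-1.188: |R|=0.31381 <1
  x=-3.341: |R|=1.62781 >1
  x=-3.205: |R|=1.44728 >1
  x=-3.183: |R|=1.41931 >1
So |R|<1 on (-2.8125, 0).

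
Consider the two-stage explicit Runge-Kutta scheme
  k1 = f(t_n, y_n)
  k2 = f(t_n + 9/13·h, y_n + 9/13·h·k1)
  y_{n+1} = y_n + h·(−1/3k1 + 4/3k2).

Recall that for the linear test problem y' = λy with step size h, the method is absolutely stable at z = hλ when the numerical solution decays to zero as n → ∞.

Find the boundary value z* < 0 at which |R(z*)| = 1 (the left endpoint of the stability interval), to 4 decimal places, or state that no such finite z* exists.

Set f=λy, z=hλ:
  k1=λy_n ⇒ h·k1=z·y_n;  k2=λ(1+9/13z)y_n ⇒ h·k2=z(1+9/13z)y_n
  y_{n+1}/y_n = 1 − 1/3z + 4/3z(1+9/13z) = 1 + z + 12/13z²
  so R(z) = 1 + z + 12/13z².

Boundary: |R(x)|=1, x<0.
x=-0.56: |R|=0.7295
R=1: x+12/13x²=0 ⇒ x=−13/12=-1.0833; min R=1−1/(4·12/13)=0.7292>−1
Confirm numerically:
  x=-1.061: |R|=0.97813 <1
  x=-0.756: |R|=0.77157 <1
  x=-0.715: |R|=0.75690 <1
  x=-0.485: |R|=0.73213 <1
  x=-1.609: |R|=1.78074 >1
  x=-1.451: |R|=1.49245 >1
  x=-1.123: |R|=1.04112 >1
So |R|<1 on (-1.0833, 0).

left endpoint -1.0833.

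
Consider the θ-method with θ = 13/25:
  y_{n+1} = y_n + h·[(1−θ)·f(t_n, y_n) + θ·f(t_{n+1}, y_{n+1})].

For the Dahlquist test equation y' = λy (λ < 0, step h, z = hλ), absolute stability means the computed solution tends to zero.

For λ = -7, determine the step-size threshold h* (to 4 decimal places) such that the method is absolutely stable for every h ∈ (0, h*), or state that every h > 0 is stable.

Set f=λy, z=hλ:
  y_{n+1} = y_n + z·[12/25·y_n + 13/25·y_{n+1}] ⇒ (1 − 13/25z)y_{n+1} = (1 + 12/25z)y_n
  Hence R(z) = (1 + 12/25z)/(1 − 13/25z).

Boundary: |R(x)|=1, x<0.
x=-1.8: |R|=0.0702
x=-2: |R|=0.0196
x=-10: |R|=0.6129
x=-100: |R|=0.8868
θ=13/25≥1/2 ⇒ |1+12/25x|<|1−13/25x| ∀x<0 ⇒ unbounded interval.

(−∞, 0) — no finite endpoint. Any h>0 works for λ=-7.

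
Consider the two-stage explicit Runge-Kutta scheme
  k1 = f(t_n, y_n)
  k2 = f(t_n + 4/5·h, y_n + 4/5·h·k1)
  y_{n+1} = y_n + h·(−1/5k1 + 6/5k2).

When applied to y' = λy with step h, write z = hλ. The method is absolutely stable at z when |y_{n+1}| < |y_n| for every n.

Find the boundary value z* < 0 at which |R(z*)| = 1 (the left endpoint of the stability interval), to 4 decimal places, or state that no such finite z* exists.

z* = -1.0417.

On y'=λy, z=hλ:
  k1=λy_n ⇒ h·k1=z·y_n;  k2=λ(1+4/5z)y_n ⇒ h·k2=z(1+4/5z)y_n
  y_{n+1}/y_n = 1 − 1/5z + 6/5z(1+4/5z) = 1 + z + 24/25z²
  R(z) = 1 + z + 24/25z².

Find x<0 with |R(x)|<1.
x=-1.22: |R|=1.2089
R=1: x+24/25x²=0 ⇒ x=−25/24=-1.0417; min R=1−1/(4·24/25)=0.7396>−1
Confirm numerically:
  x=-0.979: |R|=0.94110 <1
  x=-0.682: |R|=0.76452 <1
  x=-0.524: |R|=0.73959 <1
  x=-1.478: |R|=1.61910 >1
  x=-1.287: |R|=1.30311 >1
  x=-1.125: |R|=1.09000 >1
Stable set (-1.0417, 0).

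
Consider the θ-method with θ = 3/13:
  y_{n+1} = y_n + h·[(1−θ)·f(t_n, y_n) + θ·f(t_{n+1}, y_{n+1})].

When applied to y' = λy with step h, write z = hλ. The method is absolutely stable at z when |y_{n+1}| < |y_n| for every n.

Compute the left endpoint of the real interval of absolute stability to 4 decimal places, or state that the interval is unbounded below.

left endpoint -3.7143.

With y'=λy (z=hλ):
  y_{n+1} = y_n + z·[10/13·y_n + 3/13·y_{n+1}] ⇒ (1 − 3/13z)y_{n+1} = (1 + 10/13z)y_n
  Hence R(z) = (1 + 10/13z)/(1 − 3/13z).

Boundary: |R(x)|=1, x<0.
x=-0.45: |R|=0.5923
R=−1: 1+10/13x = −1+3/13x ⇒ -7/13x=2 ⇒ x=2/(-7/13)=-3.7143
Confirm numerically:
  x=-3.420: |R|=0.91144 <1
  x=-3.287: |R|=0.86917 <1
  x=-1.785: |R|=0.26423 <1
  x=-4.249: |R|=1.14538 >1
  x=-3.822: |R|=1.03082 >1
So |R|<1 on (-3.7143, 0).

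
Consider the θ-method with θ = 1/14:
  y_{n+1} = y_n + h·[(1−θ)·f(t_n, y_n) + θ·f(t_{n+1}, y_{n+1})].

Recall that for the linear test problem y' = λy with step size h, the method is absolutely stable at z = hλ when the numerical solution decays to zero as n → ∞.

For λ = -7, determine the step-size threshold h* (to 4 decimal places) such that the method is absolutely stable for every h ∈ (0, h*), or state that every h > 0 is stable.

(-2.3333,0); λ=-7 ⇒ h* = (7/3)/7 = 0.3333.

With y'=λy (z=hλ):
  y_{n+1} = y_n + z·[13/14·y_n + 1/14·y_{n+1}] ⇒ (1 − 1/14z)y_{n+1} = (1 + 13/14z)y_n
  ⇒ R(z) = (1 + 13/14z)/(1 − 1/14z).

Find x<0 with |R(x)|<1.
x=-1.77: |R|=0.5713
R=−1: 1+13/14x = −1+1/14x ⇒ -6/7x=2 ⇒ x=2/(-6/7)=-2.3333
Confirm numerically:
  x=-1.758: |R|=0.56187 <1
  x=-1.564: |R|=0.40684 <1
  x=-1.303: |R|=0.19205 <1
  x=-2.821: |R|=1.34790 >1
  x=-2.772: |R|=1.31386 >1
  x=-2.518: |R|=1.13416 >1
Stable set (-2.3333, 0).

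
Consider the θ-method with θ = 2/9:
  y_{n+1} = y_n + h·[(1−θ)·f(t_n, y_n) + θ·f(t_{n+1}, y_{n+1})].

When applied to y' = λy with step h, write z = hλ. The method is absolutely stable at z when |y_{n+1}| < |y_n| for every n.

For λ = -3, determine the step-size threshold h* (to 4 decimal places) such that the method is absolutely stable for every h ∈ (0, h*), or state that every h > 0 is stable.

(-3.6000,0); λ=-3 ⇒ h* = (18/5)/3 = 1.2000.

On y'=λy, z=hλ:
  y_{n+1} = y_n + z·[7/9·y_n + 2/9·y_{n+1}] ⇒ (1 − 2/9z)y_{n+1} = (1 + 7/9z)y_n
  R(z) = (1 + 7/9z)/(1 − 2/9z).

Need |R(x)|<1, x<0.
x=-1.3: |R|=0.0086
R=−1: 1+7/9x = −1+2/9x ⇒ -5/9x=2 ⇒ x=2/(-5/9)=-3.6000
Confirm numerically:
  x=-3.009: |R|=0.80324 <1
  x=-2.643: |R|=0.66506 <1
  x=-1.831: |R|=0.30145 <1
  x=-1.783: |R|=0.27702 <1
  x=-4.044: |R|=1.12992 >1
  x=-3.686: |R|=1.02626 >1
Stable set (-3.6000, 0).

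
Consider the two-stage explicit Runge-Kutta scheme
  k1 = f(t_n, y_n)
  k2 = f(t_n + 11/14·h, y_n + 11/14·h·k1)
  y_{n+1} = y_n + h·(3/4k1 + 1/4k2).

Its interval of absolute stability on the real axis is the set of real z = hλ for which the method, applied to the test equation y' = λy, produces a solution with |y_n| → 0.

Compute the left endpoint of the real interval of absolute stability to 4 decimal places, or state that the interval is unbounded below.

z* = -5.0909.

On y'=λy, z=hλ:
  k1=λy_n ⇒ h·k1=z·y_n;  k2=λ(1+11/14z)y_n ⇒ h·k2=z(1+11/14z)y_n
  y_{n+1}/y_n = 1 + 3/4z + 1/4z(1+11/14z) = 1 + z + 11/56z²
  R(z) = 1 + z + 11/56z².

Need |R(x)|<1, x<0.
x=-0.43: |R|=0.6063
R=1: x+11/56x²=0 ⇒ x=−56/11=-5.0909; min R=1−1/(4·11/56)=-0.2727>−1
Confirm numerically:
  x=-4.422: |R|=0.41898 <1
  x=-4.038: |R|=0.16486 <1
  x=-2.113: |R|=0.23599 <1
  x=-5.541: |R|=1.48988 >1
  x=-5.480: |R|=1.41883 >1
So |R|<1 on (-5.0909, 0).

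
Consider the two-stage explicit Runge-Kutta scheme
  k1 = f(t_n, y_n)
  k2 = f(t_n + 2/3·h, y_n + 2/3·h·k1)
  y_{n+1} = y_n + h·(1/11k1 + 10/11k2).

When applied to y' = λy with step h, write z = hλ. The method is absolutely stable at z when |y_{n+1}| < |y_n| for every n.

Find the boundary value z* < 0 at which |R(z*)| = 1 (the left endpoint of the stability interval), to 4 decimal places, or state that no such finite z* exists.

Test eqn y'=λy, z=hλ:
  k1=λy_n ⇒ h·k1=z·y_n;  k2=λ(1+2/3z)y_n ⇒ h·k2=z(1+2/3z)y_n
  y_{n+1}/y_n = 1 + 1/11z + 10/11z(1+2/3z) = 1 + z + 20/33z²
  R(z) = 1 + z + 20/33z².

Need |R(x)|<1, x<0.
x=-1.35: |R|=0.7545
R=1: x+20/33x²=0 ⇒ x=−33/20=-1.6500; min R=1−1/(4·20/33)=0.5875>−1
Confirm numerically:
  x=-1.503: |R|=0.86610 <1
  x=-1.403: |R|=0.78998 <1
  x=-1.247: |R|=0.69543 <1
  x=-0.809: |R|=0.58766 <1
  x=-2.249: |R|=1.81646 >1
  x=-2.200: |R|=1.73333 >1
  x=-1.703: |R|=1.05470 >1
Stable set (-1.6500, 0).

z* = -1.6500.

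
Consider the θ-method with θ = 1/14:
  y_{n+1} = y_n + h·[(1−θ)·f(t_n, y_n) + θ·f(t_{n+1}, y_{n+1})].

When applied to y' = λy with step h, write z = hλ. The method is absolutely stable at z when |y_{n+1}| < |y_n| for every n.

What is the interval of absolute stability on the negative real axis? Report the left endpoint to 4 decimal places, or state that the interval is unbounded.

(-2.3333, 0).

On y'=λy, z=hλ:
  y_{n+1} = y_n + z·[13/14·y_n + 1/14·y_{n+1}] ⇒ (1 − 1/14z)y_{n+1} = (1 + 13/14z)y_n
  R(z) = (1 + 13/14z)/(1 − 1/14z).

Need |R(x)|<1, x<0.
x=-0.44: |R|=0.5734
R=−1: 1+13/14x = −1+1/14x ⇒ -6/7x=2 ⇒ x=2/(-6/7)=-2.3333
Confirm numerically:
  x=-2.028: |R|=0.77140 <1
  x=-1.717: |R|=0.52943 <1
  x=-1.427: |R|=0.29500 <1
  x=-2.874: |R|=1.38450 >1
  x=-2.820: |R|=1.34721 >1
  x=-2.500: |R|=1.12121 >1
So |R|<1 on (-2.3333, 0).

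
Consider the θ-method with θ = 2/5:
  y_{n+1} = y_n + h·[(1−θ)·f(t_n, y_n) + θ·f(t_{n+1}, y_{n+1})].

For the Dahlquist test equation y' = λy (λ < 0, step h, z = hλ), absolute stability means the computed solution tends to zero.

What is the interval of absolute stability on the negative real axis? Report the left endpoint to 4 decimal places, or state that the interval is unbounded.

z∈(-10.0000,0).

Set f=λy, z=hλ:
  y_{n+1} = y_n + z·[3/5·y_n + 2/5·y_{n+1}] ⇒ (1 − 2/5z)y_{n+1} = (1 + 3/5z)y_n
  so R(z) = (1 + 3/5z)/(1 − 2/5z).

Need |R(x)|<1, x<0.
x=-0.37: |R|=0.6777
R=−1: 1+3/5x = −1+2/5x ⇒ -1/5x=2 ⇒ x=2/(-1/5)=-10.0000
Confirm numerically:
  x=-7.982: |R|=0.90374 <1
  x=-6.807: |R|=0.82846 <1
  x=-4.551: |R|=0.61360 <1
  x=-10.384: |R|=1.01490 >1
  x=-10.294: |R|=1.01149 >1
  x=-10.025: |R|=1.00100 >1
So |R|<1 on (-10.0000, 0).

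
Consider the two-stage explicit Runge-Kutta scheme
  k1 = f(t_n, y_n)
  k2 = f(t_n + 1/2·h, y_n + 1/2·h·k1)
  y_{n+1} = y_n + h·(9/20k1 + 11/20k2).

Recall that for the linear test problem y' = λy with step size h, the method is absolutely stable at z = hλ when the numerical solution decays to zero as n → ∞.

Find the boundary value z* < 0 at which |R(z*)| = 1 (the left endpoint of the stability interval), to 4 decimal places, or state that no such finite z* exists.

left endpoint -3.6364.

With y'=λy (z=hλ):
  k1=λy_n ⇒ h·k1=z·y_n;  k2=λ(1+1/2z)y_n ⇒ h·k2=z(1+1/2z)y_n
  y_{n+1}/y_n = 1 + 9/20z + 11/20z(1+1/2z) = 1 + z + 11/40z²
  ⇒ R(z) = 1 + z + 11/40z².

Boundary: |R(x)|=1, x<0.
x=-0.74: |R|=0.4106
R=1: x+11/40x²=0 ⇒ x=−40/11=-3.6364; min R=1−1/(4·11/40)=0.0909>−1
Confirm numerically:
  x=-3.474: |R|=0.84489 <1
  x=-2.544: |R|=0.23578 <1
  x=-2.455: |R|=0.20243 <1
  x=-2.202: |R|=0.13142 <1
  x=-4.068: |R|=1.48287 >1
  x=-3.883: |R|=1.26336 >1
So |R|<1 on (-3.6364, 0).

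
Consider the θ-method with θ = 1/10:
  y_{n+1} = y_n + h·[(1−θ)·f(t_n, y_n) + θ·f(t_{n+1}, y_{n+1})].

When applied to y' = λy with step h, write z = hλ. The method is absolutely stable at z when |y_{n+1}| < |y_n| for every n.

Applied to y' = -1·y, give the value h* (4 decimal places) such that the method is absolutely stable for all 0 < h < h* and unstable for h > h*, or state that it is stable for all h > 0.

(-2.5000,0); λ=-1 ⇒ h* = (5/2)/1 = 2.5000.

Test eqn y'=λy, z=hλ:
  y_{n+1} = y_n + z·[9/10·y_n + 1/10·y_{n+1}] ⇒ (1 − 1/10z)y_{n+1} = (1 + 9/10z)y_n
  so R(z) = (1 + 9/10z)/(1 − 1/10z).

Find x<0 with |R(x)|<1.
x=-1.2: |R|=0.0714
R=−1: 1+9/10x = −1+1/10x ⇒ -4/5x=2 ⇒ x=2/(-4/5)=-2.5000
Confirm numerically:
  x=-1.974: |R|=0.64857 <1
  x=-1.794: |R|=0.52111 <1
  x=-1.777: |R|=0.50887 <1
  x=-1.347: |R|=0.18710 <1
  x=-3.026: |R|=1.32305 >1
  x=-2.930: |R|=1.26605 >1
  x=-2.835: |R|=1.20880 >1
Stable set (-2.5000, 0).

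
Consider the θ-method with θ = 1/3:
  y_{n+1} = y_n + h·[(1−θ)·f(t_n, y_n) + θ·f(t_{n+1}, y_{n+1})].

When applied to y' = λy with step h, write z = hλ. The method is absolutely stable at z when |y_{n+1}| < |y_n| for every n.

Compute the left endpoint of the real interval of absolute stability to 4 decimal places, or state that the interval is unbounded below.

On y'=λy, z=hλ:
  y_{n+1} = y_n + z·[2/3·y_n + 1/3·y_{n+1}] ⇒ (1 − 1/3z)y_{n+1} = (1 + 2/3z)y_n
  ⇒ R(z) = (1 + 2/3z)/(1 − 1/3z).

Boundary: |R(x)|=1, x<0.
x=-1.31: |R|=0.0882
R=−1: 1+2/3x = −1+1/3x ⇒ -1/3x=2 ⇒ x=2/(-1/3)=-6.0000
Confirm numerically:
  x=-5.469: |R|=0.93730 <1
  x=-4.928: |R|=0.86478 <1
  x=-4.417: |R|=0.78657 <1
  x=-6.517: |R|=1.05432 >1
  x=-6.426: |R|=1.04519 >1
  x=-6.027: |R|=1.00299 >1
Stable set (-6.0000, 0).

z* = -6.0000.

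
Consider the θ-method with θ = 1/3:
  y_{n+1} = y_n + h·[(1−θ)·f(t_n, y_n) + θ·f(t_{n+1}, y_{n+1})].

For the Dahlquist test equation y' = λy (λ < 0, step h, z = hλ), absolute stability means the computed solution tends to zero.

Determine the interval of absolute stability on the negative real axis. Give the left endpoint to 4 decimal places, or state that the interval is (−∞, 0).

z∈(-6.0000,0).

On y'=λy, z=hλ:
  y_{n+1} = y_n + z·[2/3·y_n + 1/3·y_{n+1}] ⇒ (1 − 1/3z)y_{n+1} = (1 + 2/3z)y_n
  R(z) = (1 + 2/3z)/(1 − 1/3z).

Boundary: |R(x)|=1, x<0.
x=-1.2: |R|=0.1429
R=−1: 1+2/3x = −1+1/3x ⇒ -1/3x=2 ⇒ x=2/(-1/3)=-6.0000
Confirm numerically:
  x=-3.959: |R|=0.70671 <1
  x=-3.060: |R|=0.51485 <1
  x=-2.813: |R|=0.45175 <1
  x=-6.586: |R|=1.06113 >1
  x=-6.539: |R|=1.05650 >1
  x=-6.167: |R|=1.01822 >1
So |R|<1 on (-6.0000, 0).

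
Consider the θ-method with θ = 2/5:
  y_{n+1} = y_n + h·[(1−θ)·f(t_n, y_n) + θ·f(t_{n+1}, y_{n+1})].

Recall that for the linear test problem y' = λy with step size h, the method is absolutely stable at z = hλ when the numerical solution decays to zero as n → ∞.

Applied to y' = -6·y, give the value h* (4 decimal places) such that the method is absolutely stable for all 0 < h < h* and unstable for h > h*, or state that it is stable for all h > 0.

Test eqn y'=λy, z=hλ:
  y_{n+1} = y_n + z·[3/5·y_n + 2/5·y_{n+1}] ⇒ (1 − 2/5z)y_{n+1} = (1 + 3/5z)y_n
  so R(z) = (1 + 3/5z)/(1 − 2/5z).

Solve |R(x)|<1 on ℝ⁻.
x=-1.69: |R|=0.0084
R=−1: 1+3/5x = −1+2/5x ⇒ -1/5x=2 ⇒ x=2/(-1/5)=-10.0000
Confirm numerically:
  x=-6.451: |R|=0.80175 <1
  x=-6.121: |R|=0.77503 <1
  x=-5.325: |R|=0.70128 <1
  x=-5.222: |R|=0.69062 <1
  x=-10.422: |R|=1.01633 >1
  x=-10.145: |R|=1.00573 >1
So |R|<1 on (-10.0000, 0).

(-10.0000,0); λ=-6 ⇒ h* = (10)/6 = 1.6667.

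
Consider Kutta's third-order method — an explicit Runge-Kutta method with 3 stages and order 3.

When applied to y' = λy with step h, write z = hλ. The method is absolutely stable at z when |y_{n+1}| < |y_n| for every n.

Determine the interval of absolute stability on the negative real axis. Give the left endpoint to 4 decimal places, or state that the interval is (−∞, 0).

z∈(-2.5127,0).

With y'=λy (z=hλ):
  order 3, 3-stage ⇒ R(z)=1+z+z^2/2+z^3/6
  (e.g. R(-1.16)=0.25265, |R|=0.25265)

Solve |R(x)|<1 on ℝ⁻.
x=-1.16: |R|=0.2527
|R(-2.83)|=1.6031 |R(-2.74)|=1.4147 |R(-1.94)|=0.2751
Bisect:
  x_lo=-2.8991 |R|=1.7577  x_hi=-0.2854 |R|=0.7514
  mid=-1.59224 |R|=0.00260 →hi
  mid=-2.24565 |R|=0.61163 →hi
  mid=-2.57236 |R|=1.10074 →lo
  mid=-2.40900 |R|=0.83738 →hi
  mid=-2.49068 |R|=0.96409 →hi
  mid=-2.53152 |R|=1.03114 →lo
  mid=-2.51110 |R|=0.99730 →hi
  ...
  [-2.51286,-2.51270] ⇒ x*=-2.5127
Interval (-2.5127, 0).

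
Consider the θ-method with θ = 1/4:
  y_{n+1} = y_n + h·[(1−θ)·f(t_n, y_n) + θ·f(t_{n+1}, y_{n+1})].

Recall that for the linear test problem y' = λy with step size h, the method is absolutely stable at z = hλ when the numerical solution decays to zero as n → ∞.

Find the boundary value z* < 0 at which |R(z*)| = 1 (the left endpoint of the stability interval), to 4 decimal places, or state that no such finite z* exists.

With y'=λy (z=hλ):
  y_{n+1} = y_n + z·[3/4·y_n + 1/4·y_{n+1}] ⇒ (1 − 1/4z)y_{n+1} = (1 + 3/4z)y_n
  so R(z) = (1 + 3/4z)/(1 − 1/4z).

Find x<0 with |R(x)|<1.
x=-0.33: |R|=0.6952
R=−1: 1+3/4x = −1+1/4x ⇒ -1/2x=2 ⇒ x=2/(-1/2)=-4.0000
Confirm numerically:
  x=-3.626: |R|=0.90191 <1
  x=-2.429: |R|=0.51128 <1
  x=-1.641: |R|=0.16362 <1
  x=-4.587: |R|=1.13672 >1
  x=-4.391: |R|=1.09320 >1
  x=-4.236: |R|=1.05731 >1
Stable set (-4.0000, 0).

left endpoint -4.0000.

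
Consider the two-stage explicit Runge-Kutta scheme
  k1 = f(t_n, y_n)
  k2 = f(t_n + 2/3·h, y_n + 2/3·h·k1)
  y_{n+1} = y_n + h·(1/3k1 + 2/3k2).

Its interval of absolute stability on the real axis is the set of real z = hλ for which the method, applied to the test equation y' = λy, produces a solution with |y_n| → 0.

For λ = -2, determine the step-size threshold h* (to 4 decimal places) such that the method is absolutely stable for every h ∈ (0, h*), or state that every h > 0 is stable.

Test eqn y'=λy, z=hλ:
  k1=λy_n ⇒ h·k1=z·y_n;  k2=λ(1+2/3z)y_n ⇒ h·k2=z(1+2/3z)y_n
  y_{n+1}/y_n = 1 + 1/3z + 2/3z(1+2/3z) = 1 + z + 4/9z²
  so R(z) = 1 + z + 4/9z².

Solve |R(x)|<1 on ℝ⁻.
x=-0.31: |R|=0.7327
R=1: x+4/9x²=0 ⇒ x=−9/4=-2.2500; min R=1−1/(4·4/9)=0.4375>−1
Confirm numerically:
  x=-1.872: |R|=0.68550 <1
  x=-1.362: |R|=0.46246 <1
  x=-1.357: |R|=0.46142 <1
  x=-1.184: |R|=0.43905 <1
  x=-2.579: |R|=1.37711 >1
  x=-2.545: |R|=1.33368 >1
Stable set (-2.2500, 0).

(-2.2500,0); λ=-2 ⇒ h* = (9/4)/2 = 1.1250.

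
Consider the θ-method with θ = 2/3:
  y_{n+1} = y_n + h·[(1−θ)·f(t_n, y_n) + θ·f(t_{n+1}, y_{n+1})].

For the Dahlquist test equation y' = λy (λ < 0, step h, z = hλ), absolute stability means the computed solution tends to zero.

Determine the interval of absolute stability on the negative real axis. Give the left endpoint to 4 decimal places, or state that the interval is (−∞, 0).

Test eqn y'=λy, z=hλ:
  y_{n+1} = y_n + z·[1/3·y_n + 2/3·y_{n+1}] ⇒ (1 − 2/3z)y_{n+1} = (1 + 1/3z)y_n
  so R(z) = (1 + 1/3z)/(1 − 2/3z).

Boundary: |R(x)|=1, x<0.
x=-1.12: |R|=0.3588
x=-2: |R|=0.1429
x=-10: |R|=0.3043
x=-100: |R|=0.4778
θ=2/3≥1/2 ⇒ |1+1/3x|<|1−2/3x| ∀x<0 ⇒ interval (−∞,0).

unbounded; (−∞, 0).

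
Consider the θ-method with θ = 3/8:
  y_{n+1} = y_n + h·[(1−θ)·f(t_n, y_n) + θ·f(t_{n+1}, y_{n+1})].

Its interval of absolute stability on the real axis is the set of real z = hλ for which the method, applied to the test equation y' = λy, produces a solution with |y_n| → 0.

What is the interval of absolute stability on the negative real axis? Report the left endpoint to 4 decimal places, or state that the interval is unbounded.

z∈(-8.0000,0).

With y'=λy (z=hλ):
  y_{n+1} = y_n + z·[5/8·y_n + 3/8·y_{n+1}] ⇒ (1 − 3/8z)y_{n+1} = (1 + 5/8z)y_n
  ⇒ R(z) = (1 + 5/8z)/(1 − 3/8z).

Solve |R(x)|<1 on ℝ⁻.
x=-0.53: |R|=0.5579
R=−1: 1+5/8x = −1+3/8x ⇒ -1/4x=2 ⇒ x=2/(-1/4)=-8.0000
Confirm numerically:
  x=-6.604: |R|=0.89961 <1
  x=-6.198: |R|=0.86448 <1
  x=-5.189: |R|=0.76145 <1
  x=-8.384: |R|=1.02317 >1
  x=-8.322: |R|=1.01954 >1
  x=-8.191: |R|=1.01173 >1
Interval (-8.0000, 0).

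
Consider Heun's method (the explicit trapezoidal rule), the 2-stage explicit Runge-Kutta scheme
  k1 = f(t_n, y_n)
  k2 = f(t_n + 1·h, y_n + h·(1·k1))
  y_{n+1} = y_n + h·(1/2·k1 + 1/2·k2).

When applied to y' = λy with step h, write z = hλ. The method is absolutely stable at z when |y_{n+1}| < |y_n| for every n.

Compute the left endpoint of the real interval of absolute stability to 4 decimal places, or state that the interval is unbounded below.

z* = -2.0000.

With y'=λy (z=hλ):
  order 2, 2-stage ⇒ R(z)=1+z+z^2/2
  (e.g. R(-0.97)=0.50045, |R|=0.50045)

Find x<0 with |R(x)|<1.
x=-0.97: |R|=0.5005
|R(-1.83)|=0.8445 |R(-1.62)|=0.6922 |R(-0.82)|=0.5162
Bisect:
  x_lo=-2.7469 |R|=2.0259  x_hi=-0.0953 |R|=0.9093
  mid=-1.42109 |R|=0.58866 →hi
  mid=-2.08401 |R|=1.08754 →lo
  mid=-1.75255 |R|=0.78317 →hi
  mid=-1.91828 |R|=0.92162 →hi
  mid=-2.00115 |R|=1.00115 →lo
  mid=-1.95971 |R|=0.96052 →hi
  mid=-1.98043 |R|=0.98062 →hi
  ...
  [-2.00001,-1.99985] ⇒ x*=-2.0000
So |R|<1 on (-2.0000, 0).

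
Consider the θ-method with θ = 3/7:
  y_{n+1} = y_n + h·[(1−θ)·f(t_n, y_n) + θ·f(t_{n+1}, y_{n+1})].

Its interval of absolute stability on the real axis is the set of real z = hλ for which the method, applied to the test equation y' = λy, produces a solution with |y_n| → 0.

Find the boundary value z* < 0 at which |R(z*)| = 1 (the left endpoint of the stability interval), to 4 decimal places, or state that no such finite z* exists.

On y'=λy, z=hλ:
  y_{n+1} = y_n + z·[4/7·y_n + 3/7·y_{n+1}] ⇒ (1 − 3/7z)y_{n+1} = (1 + 4/7z)y_n
  R(z) = (1 + 4/7z)/(1 − 3/7z).

Find x<0 with |R(x)|<1.
x=-1.28: |R|=0.1734
R=−1: 1+4/7x = −1+3/7x ⇒ -1/7x=2 ⇒ x=2/(-1/7)=-14.0000
Confirm numerically:
  x=-12.485: |R|=0.96592 <1
  x=-9.985: |R|=0.89135 <1
  x=-6.947: |R|=0.74667 <1
  x=-14.347: |R|=1.00693 >1
  x=-14.332: |R|=1.00664 >1
  x=-14.093: |R|=1.00189 >1
Interval (-14.0000, 0).

left endpoint -14.0000.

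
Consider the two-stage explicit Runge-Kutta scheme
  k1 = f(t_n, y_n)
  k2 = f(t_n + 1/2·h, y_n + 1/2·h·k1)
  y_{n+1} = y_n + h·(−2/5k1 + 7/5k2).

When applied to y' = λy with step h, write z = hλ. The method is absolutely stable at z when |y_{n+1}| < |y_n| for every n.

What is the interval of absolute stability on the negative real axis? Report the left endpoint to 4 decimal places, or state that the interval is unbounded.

z∈(-1.4286,0).

With y'=λy (z=hλ):
  k1=λy_n ⇒ h·k1=z·y_n;  k2=λ(1+1/2z)y_n ⇒ h·k2=z(1+1/2z)y_n
  y_{n+1}/y_n = 1 − 2/5z + 7/5z(1+1/2z) = 1 + z + 7/10z²
  so R(z) = 1 + z + 7/10z².

Find x<0 with |R(x)|<1.
x=-1.34: |R|=0.9169
R=1: x+7/10x²=0 ⇒ x=−10/7=-1.4286; min R=1−1/(4·7/10)=0.6429>−1
Confirm numerically:
  x=-0.925: |R|=0.67394 <1
  x=-0.791: |R|=0.64698 <1
  x=-0.576: |R|=0.65624 <1
  x=-2.011: |R|=1.81988 >1
  x=-1.561: |R|=1.14470 >1
  x=-1.515: |R|=1.09166 >1
Stable set (-1.4286, 0).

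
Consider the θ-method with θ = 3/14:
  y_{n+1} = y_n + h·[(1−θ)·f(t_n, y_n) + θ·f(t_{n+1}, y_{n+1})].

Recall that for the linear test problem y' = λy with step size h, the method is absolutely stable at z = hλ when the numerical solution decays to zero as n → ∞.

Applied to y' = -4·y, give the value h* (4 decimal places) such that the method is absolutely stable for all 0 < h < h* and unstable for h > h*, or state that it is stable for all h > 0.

Set f=λy, z=hλ:
  y_{n+1} = y_n + z·[11/14·y_n + 3/14·y_{n+1}] ⇒ (1 − 3/14z)y_{n+1} = (1 + 11/14z)y_n
  so R(z) = (1 + 11/14z)/(1 − 3/14z).

Solve |R(x)|<1 on ℝ⁻.
x=-1.17: |R|=0.0645
R=−1: 1+11/14x = −1+3/14x ⇒ -4/7x=2 ⇒ x=2/(-4/7)=-3.5000
Confirm numerically:
  x=-3.172: |R|=0.88842 <1
  x=-3.170: |R|=0.88771 <1
  x=-1.794: |R|=0.29584 <1
  x=-1.700: |R|=0.24607 <1
  x=-3.842: |R|=1.10718 >1
  x=-3.831: |R|=1.10387 >1
  x=-3.789: |R|=1.09114 >1
Stable set (-3.5000, 0).

(-3.5000,0); λ=-4 ⇒ h* = (7/2)/4 = 0.8750.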